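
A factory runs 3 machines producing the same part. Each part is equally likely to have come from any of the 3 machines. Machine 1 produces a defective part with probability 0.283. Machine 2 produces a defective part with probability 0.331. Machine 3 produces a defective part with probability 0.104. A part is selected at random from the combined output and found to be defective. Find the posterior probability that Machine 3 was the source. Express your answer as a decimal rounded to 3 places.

Posterior probability ≈ 0.145

P(defective|M1) = 0.283; P(defective|M2) = 0.331; P(defective|M3) = 0.104.
Prior × likelihood for each source: 0.333333·0.283=0.09433, 0.333333·0.331=0.1103, 0.333333·0.104=0.03467. Summing gives P(defective) = 0.23933.
P(Machine 3 | defective) = 0.03467 / 0.23933 = 0.145.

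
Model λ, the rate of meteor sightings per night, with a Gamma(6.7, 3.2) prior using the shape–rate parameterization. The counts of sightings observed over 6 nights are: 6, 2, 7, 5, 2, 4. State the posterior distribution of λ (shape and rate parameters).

Total count ∑xᵢ = 26 over n = 6 nights.
Gamma is conjugate to the Poisson likelihood: posterior is Gamma(shape = 6.7+26 = 32.7, rate = 3.2+6 = 9.2).

Posterior: Gamma(shape=32.7, rate=9.2)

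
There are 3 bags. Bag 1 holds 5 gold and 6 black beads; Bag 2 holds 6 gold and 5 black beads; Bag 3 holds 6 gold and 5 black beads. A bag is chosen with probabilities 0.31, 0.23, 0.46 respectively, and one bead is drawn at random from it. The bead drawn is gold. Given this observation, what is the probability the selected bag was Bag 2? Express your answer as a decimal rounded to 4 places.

Posterior probability ≈ 0.2425

P(gold|Bag 1) = 0.4545; P(gold|Bag 2) = 0.5455; P(gold|Bag 3) = 0.5455.
Prior × likelihood for each source: 0.31·0.4545=0.1409, 0.23·0.5455=0.1255, 0.46·0.5455=0.2509. Summing gives P(gold) = 0.51727.
P(Bag 2 | gold) = 0.1255 / 0.51727 = 0.2425.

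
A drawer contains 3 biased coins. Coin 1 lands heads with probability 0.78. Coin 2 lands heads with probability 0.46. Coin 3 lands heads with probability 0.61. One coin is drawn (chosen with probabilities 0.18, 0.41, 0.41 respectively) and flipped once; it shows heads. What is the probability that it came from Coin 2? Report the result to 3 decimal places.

Posterior probability ≈ 0.326

P(heads|C1) = 0.78; P(heads|C2) = 0.46; P(heads|C3) = 0.61.
Prior × likelihood for each source: 0.18·0.78=0.1404, 0.41·0.46=0.1886, 0.41·0.61=0.2501. Summing gives P(heads) = 0.57910.
P(Coin 2 | heads) = 0.1886 / 0.57910 = 0.326.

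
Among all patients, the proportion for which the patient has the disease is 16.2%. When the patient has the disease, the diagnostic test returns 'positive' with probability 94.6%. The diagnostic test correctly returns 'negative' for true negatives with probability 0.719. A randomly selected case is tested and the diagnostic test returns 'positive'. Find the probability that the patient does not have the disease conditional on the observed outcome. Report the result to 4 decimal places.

P(¬H | E) ≈ 0.6058

Let H be the event that the patient has the disease. P(H) = 0.162, so P(¬H) = 0.838. With E the 'positive' result, P(E|H) = 0.946 and P(E|¬H) = 0.281.
P(E) = 0.946·0.162 + 0.281·0.838 = 0.15325 + 0.23548 = 0.38873.
By Bayes' theorem, P(H|E) = 0.15325 / 0.38873 = 0.3942. Hence P(¬H|E) = 1 − 0.3942 = 0.6058.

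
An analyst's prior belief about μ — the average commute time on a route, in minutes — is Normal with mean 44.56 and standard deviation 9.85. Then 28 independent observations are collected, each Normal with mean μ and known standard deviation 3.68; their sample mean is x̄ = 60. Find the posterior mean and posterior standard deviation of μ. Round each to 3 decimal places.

With known σ, the Normal prior is conjugate. Weight on the data is w = (n/σ²)/(n/σ² + 1/τ₀²) = 2.06758/(2.06758+0.0103069) = 0.99504.
Posterior mean = w·x̄ + (1−w)·μ₀ = 0.99504·60 + 0.0049603·44.56 = 59.923. Posterior variance = 1/(2.06758+0.0103069) = 0.481258, so SD = 0.694.

Posterior mean ≈ 59.923; posterior SD ≈ 0.694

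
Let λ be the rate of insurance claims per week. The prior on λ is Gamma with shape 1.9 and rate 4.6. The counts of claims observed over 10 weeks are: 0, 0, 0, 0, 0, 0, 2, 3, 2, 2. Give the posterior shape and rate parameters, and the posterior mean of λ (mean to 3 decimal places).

The Poisson likelihood adds the total count to the shape and the number of exposure periods to the rate. Here ∑xᵢ = 9 and n = 10, so shape 1.9→10.9 and rate 4.6→14.6.
Posterior mean = shape/rate = 10.9/14.6 = 0.747.

Posterior: Gamma(shape=10.9, rate=14.6); mean ≈ 0.747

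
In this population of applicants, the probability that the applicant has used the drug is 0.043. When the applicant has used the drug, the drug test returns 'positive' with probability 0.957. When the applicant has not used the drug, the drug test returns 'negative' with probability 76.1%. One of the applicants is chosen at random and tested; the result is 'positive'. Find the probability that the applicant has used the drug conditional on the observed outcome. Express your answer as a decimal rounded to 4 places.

P(H | E) ≈ 0.1525

Let H be the event that the applicant has used the drug. P(H) = 0.043, so P(¬H) = 0.957. With E the 'positive' result, P(E|H) = 0.957 and P(E|¬H) = 0.239.
P(E) = 0.957·0.043 + 0.239·0.957 = 0.041151 + 0.22872 = 0.26987.
By Bayes' theorem, P(H|E) = 0.041151 / 0.26987 = 0.1525.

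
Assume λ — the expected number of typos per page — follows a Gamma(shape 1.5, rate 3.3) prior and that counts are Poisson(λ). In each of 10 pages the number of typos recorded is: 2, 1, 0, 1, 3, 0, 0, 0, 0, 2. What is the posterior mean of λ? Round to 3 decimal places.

The Poisson likelihood adds the total count to the shape and the number of exposure periods to the rate. Here ∑xᵢ = 9 and n = 10, so shape 1.5→10.5 and rate 3.3→13.3.
Posterior mean = shape/rate = 10.5/13.3 = 0.789.

Posterior mean ≈ 0.789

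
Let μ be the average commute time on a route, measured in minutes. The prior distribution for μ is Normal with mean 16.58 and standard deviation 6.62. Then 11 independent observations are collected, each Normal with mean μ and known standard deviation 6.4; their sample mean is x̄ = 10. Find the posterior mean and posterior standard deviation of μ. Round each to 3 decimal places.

Posterior mean ≈ 10.515; posterior SD ≈ 1.853

Prior precision 1/τ₀² = 1/6.62² = 0.0228183; data precision n/σ² = 11/6.4² = 0.268555.
Posterior precision = 0.0228183 + 0.268555 = 0.291373, giving posterior SD = 1/√0.291373 = 1.853.
Posterior mean = (0.0228183·16.58 + 0.268555·10) / 0.291373 = 10.515.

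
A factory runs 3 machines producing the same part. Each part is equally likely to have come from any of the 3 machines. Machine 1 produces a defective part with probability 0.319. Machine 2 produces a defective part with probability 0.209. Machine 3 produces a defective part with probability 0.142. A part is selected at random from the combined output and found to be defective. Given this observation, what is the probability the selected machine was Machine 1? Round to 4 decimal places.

Posterior probability ≈ 0.4761

Tabulate prior·likelihood by source: [1] prior 0.333333, lik 0.319, product 0.1063; [2] prior 0.333333, lik 0.209, product 0.06967; [3] prior 0.333333, lik 0.142, product 0.04733.
Normalizing constant = 0.22333; the posterior for Machine 1 is its product over the sum, 0.1063/0.22333 = 0.4761.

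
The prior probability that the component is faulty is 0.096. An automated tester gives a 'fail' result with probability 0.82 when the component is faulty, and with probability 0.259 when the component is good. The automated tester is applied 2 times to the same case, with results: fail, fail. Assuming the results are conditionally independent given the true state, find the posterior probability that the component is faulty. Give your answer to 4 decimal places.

Posterior P(H) ≈ 0.5156

Let H be the event that the component is faulty; start with P(H) = 0.096. P('fail'|H) = 0.82, P('fail'|¬H) = 0.259.
Update on result 1 ('fail'): P(H) ← 0.82·0.0960 / (0.82·0.0960 + 0.259·0.9040) = 0.078720/0.31286 = 0.2516.
Update on result 2 ('fail'): P(H) ← 0.82·0.2516 / (0.82·0.2516 + 0.259·0.7484) = 0.20633/0.40016 = 0.5156.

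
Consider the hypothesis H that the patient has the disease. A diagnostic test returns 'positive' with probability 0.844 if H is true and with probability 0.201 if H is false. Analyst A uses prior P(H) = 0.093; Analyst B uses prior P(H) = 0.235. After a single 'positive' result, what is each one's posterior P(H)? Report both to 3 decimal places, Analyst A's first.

Analyst A: 0.301; Analyst B: 0.563

The likelihood ratio for a 'positive' result is 0.844/0.201 = 4.1990.
Analyst A: prior odds 0.093/0.907 = 0.10254; posterior odds 0.43055; posterior probability 0.301.
Analyst B: prior odds 0.235/0.765 = 0.30719; posterior odds 1.2899; posterior probability 0.563.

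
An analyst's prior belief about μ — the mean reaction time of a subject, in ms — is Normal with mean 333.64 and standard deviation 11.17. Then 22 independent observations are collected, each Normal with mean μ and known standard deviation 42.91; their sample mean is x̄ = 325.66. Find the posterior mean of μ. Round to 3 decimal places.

With known σ, the Normal prior is conjugate. Weight on the data is w = (n/σ²)/(n/σ² + 1/τ₀²) = 0.0119483/(0.0119483+0.00801482) = 0.59852.
Posterior mean = w·x̄ + (1−w)·μ₀ = 0.59852·325.66 + 0.40148·333.64 = 328.864.

Posterior mean ≈ 328.864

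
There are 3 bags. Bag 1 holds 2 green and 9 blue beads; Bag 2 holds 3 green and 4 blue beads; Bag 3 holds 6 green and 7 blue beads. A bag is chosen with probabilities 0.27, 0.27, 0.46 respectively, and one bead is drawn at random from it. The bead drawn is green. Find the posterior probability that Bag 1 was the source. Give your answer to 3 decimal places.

Tabulate prior·likelihood by source: [1] prior 0.27, lik 0.1818, product 0.04909; [2] prior 0.27, lik 0.4286, product 0.1157; [3] prior 0.46, lik 0.4615, product 0.2123.
Normalizing constant = 0.37711; the posterior for Bag 1 is its product over the sum, 0.04909/0.37711 = 0.130.

Posterior probability ≈ 0.130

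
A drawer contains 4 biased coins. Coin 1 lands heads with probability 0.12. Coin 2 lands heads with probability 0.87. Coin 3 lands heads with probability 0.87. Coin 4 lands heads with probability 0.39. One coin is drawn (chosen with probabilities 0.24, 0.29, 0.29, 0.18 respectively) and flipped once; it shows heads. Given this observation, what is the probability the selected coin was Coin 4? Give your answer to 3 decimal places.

Tabulate prior·likelihood by source: [1] prior 0.24, lik 0.12, product 0.02880; [2] prior 0.29, lik 0.87, product 0.2523; [3] prior 0.29, lik 0.87, product 0.2523; [4] prior 0.18, lik 0.39, product 0.07020.
Normalizing constant = 0.60360; the posterior for Coin 4 is its product over the sum, 0.07020/0.60360 = 0.116.

Posterior probability ≈ 0.116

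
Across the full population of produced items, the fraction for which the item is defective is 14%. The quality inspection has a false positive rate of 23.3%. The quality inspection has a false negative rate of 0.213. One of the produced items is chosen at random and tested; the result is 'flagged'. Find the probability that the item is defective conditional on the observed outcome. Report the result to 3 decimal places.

Write H for 'the item is defective'. Prior odds H:¬H = 0.14/0.86 = 0.16279. For the 'flagged' outcome, the likelihood ratio is 0.787/0.233 = 3.3777.
Posterior odds = 0.16279 × 3.3777 = 0.54986, so P(H|E) = 0.54986/(1+0.54986) = 0.355.

P(H | E) ≈ 0.355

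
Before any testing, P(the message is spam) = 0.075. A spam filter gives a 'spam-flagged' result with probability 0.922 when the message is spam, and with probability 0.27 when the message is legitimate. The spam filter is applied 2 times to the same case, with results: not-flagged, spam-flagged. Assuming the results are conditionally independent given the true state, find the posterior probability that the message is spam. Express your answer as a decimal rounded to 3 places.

Let H be the event that the message is spam; start with P(H) = 0.075. P('spam-flagged'|H) = 0.922, P('spam-flagged'|¬H) = 0.27.
Update on result 1 ('not-flagged'): P(H) ← 0.078·0.0750 / (0.078·0.0750 + 0.73·0.9250) = 0.0058500/0.68110 = 0.0086.
Update on result 2 ('spam-flagged'): P(H) ← 0.922·0.0086 / (0.922·0.0086 + 0.27·0.9914) = 0.0079191/0.27560 = 0.0287.

Posterior P(H) ≈ 0.029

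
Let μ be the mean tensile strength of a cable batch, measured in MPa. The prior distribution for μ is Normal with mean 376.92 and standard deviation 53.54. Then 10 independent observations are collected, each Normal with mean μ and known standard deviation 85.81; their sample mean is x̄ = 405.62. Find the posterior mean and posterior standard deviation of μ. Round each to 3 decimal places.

Posterior mean ≈ 399.754; posterior SD ≈ 24.204

With known σ, the Normal prior is conjugate. Weight on the data is w = (n/σ²)/(n/σ² + 1/τ₀²) = 0.00135808/(0.00135808+0.00034885) = 0.79563.
Posterior mean = w·x̄ + (1−w)·μ₀ = 0.79563·405.62 + 0.20437·376.92 = 399.754. Posterior variance = 1/(0.00135808+0.00034885) = 585.847, so SD = 24.204.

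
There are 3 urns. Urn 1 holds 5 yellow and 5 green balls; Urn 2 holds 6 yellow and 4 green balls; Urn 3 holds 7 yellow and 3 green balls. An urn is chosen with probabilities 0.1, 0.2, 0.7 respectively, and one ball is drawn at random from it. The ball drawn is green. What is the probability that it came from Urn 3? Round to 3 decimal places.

P(green|Urn 1) = 0.5; P(green|Urn 2) = 0.4; P(green|Urn 3) = 0.3.
Prior × likelihood for each source: 0.1·0.5=0.05000, 0.2·0.4=0.08000, 0.7·0.3=0.2100. Summing gives P(green) = 0.34000.
P(Urn 3 | green) = 0.2100 / 0.34000 = 0.618.

Posterior probability ≈ 0.618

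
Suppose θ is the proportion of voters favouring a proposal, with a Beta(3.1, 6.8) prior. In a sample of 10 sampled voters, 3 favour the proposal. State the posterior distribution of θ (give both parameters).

Posterior: Beta(6.1, 13.8)

The binomial likelihood is conjugate to the Beta prior: with 3 successes and 7 failures, the posterior is Beta(3.1+3, 6.8+7) = Beta(6.1, 13.8).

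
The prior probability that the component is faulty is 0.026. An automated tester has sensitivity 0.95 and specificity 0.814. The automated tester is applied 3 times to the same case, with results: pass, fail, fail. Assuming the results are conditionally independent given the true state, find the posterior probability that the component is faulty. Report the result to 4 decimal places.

Posterior P(H) ≈ 0.0410

With H the event that the component is faulty, the joint likelihood of the observed sequence is P(data|H) = 0.05·0.95·0.95 = 0.045125 and P(data|¬H) = 0.814·0.186·0.186 = 0.028161.
Bayes: P(H|data) = 0.026·0.045125 / (0.026·0.045125 + 0.974·0.028161) = 0.0011732/0.028602 = 0.0410.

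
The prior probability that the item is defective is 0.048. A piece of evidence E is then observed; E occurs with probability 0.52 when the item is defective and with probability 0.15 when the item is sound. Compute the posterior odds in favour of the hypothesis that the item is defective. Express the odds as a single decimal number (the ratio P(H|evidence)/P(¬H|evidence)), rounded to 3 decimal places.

Prior odds = 0.048/(1−0.048) = 0.050420.
Likelihood ratio for E = 0.52/0.15 = 3.4667.
Posterior odds = prior odds × LR = 0.17479.

Posterior odds ≈ 0.175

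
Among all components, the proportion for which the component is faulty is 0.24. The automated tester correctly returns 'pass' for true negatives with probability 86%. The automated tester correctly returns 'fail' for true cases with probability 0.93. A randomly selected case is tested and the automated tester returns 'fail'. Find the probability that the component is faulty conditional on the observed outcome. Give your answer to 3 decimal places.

P(H | E) ≈ 0.677

Let H be the event that the component is faulty. P(H) = 0.24, so P(¬H) = 0.76. With E the 'fail' result, P(E|H) = 0.93 and P(E|¬H) = 0.14.
P(E) = 0.93·0.24 + 0.14·0.76 = 0.22320 + 0.10640 = 0.32960.
By Bayes' theorem, P(H|E) = 0.22320 / 0.32960 = 0.677.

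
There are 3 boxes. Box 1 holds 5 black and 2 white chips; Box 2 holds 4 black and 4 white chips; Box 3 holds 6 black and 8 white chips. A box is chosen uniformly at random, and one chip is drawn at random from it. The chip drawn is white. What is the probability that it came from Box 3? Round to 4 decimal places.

Tabulate prior·likelihood by source: [1] prior 0.333333, lik 0.2857, product 0.09524; [2] prior 0.333333, lik 0.5, product 0.1667; [3] prior 0.333333, lik 0.5714, product 0.1905.
Normalizing constant = 0.45238; the posterior for Box 3 is its product over the sum, 0.1905/0.45238 = 0.4211.

Posterior probability ≈ 0.4211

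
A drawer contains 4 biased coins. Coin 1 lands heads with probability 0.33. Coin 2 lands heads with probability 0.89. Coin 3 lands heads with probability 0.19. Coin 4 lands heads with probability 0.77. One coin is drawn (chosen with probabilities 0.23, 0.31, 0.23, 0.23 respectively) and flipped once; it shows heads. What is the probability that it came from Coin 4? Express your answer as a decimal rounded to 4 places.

Tabulate prior·likelihood by source: [1] prior 0.23, lik 0.33, product 0.07590; [2] prior 0.31, lik 0.89, product 0.2759; [3] prior 0.23, lik 0.19, product 0.04370; [4] prior 0.23, lik 0.77, product 0.1771.
Normalizing constant = 0.57260; the posterior for Coin 4 is its product over the sum, 0.1771/0.57260 = 0.3093.

Posterior probability ≈ 0.3093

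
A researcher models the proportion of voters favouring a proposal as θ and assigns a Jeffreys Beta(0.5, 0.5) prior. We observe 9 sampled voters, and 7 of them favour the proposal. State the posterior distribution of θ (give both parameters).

The binomial likelihood is conjugate to the Beta prior: with 7 successes and 2 failures, the posterior is Beta(0.5+7, 0.5+2) = Beta(7.5, 2.5).

Posterior: Beta(7.5, 2.5)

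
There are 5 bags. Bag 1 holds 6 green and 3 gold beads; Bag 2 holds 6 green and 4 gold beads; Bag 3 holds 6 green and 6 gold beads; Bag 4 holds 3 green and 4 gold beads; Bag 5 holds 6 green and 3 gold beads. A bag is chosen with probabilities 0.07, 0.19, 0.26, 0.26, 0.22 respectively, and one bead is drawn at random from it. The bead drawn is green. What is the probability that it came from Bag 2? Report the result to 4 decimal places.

Tabulate prior·likelihood by source: [1] prior 0.07, lik 0.6667, product 0.04667; [2] prior 0.19, lik 0.6, product 0.1140; [3] prior 0.26, lik 0.5, product 0.1300; [4] prior 0.26, lik 0.4286, product 0.1114; [5] prior 0.22, lik 0.6667, product 0.1467.
Normalizing constant = 0.54876; the posterior for Bag 2 is its product over the sum, 0.1140/0.54876 = 0.2077.

Posterior probability ≈ 0.2077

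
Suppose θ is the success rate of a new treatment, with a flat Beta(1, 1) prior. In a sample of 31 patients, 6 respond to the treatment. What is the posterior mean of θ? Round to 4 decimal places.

The binomial likelihood is conjugate to the Beta prior: with 6 successes and 25 failures, the posterior is Beta(1+6, 1+25) = Beta(7, 26).
Posterior mean = α/(α+β) = 7/33 = 0.2121.

Posterior mean ≈ 0.2121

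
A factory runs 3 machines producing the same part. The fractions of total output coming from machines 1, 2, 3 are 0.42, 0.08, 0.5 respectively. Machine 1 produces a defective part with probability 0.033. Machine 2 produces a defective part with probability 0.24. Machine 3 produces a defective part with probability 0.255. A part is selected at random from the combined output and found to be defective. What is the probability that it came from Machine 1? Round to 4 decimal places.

Tabulate prior·likelihood by source: [1] prior 0.42, lik 0.033, product 0.01386; [2] prior 0.08, lik 0.24, product 0.01920; [3] prior 0.5, lik 0.255, product 0.1275.
Normalizing constant = 0.16056; the posterior for Machine 1 is its product over the sum, 0.01386/0.16056 = 0.0863.

Posterior probability ≈ 0.0863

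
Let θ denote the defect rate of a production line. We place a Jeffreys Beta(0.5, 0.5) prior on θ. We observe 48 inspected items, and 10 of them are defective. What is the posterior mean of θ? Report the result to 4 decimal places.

Posterior mean ≈ 0.2143

The binomial likelihood is conjugate to the Beta prior: with 10 successes and 38 failures, the posterior is Beta(0.5+10, 0.5+38) = Beta(10.5, 38.5).
Posterior mean = α/(α+β) = 10.5/49 = 0.2143.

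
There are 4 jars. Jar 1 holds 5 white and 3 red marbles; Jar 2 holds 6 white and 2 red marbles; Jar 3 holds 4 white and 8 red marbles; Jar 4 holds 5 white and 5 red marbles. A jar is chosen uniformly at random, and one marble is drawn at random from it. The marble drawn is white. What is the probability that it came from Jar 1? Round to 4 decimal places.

Tabulate prior·likelihood by source: [1] prior 0.25, lik 0.625, product 0.1562; [2] prior 0.25, lik 0.75, product 0.1875; [3] prior 0.25, lik 0.3333, product 0.08333; [4] prior 0.25, lik 0.5, product 0.1250.
Normalizing constant = 0.55208; the posterior for Jar 1 is its product over the sum, 0.1562/0.55208 = 0.2830.

Posterior probability ≈ 0.2830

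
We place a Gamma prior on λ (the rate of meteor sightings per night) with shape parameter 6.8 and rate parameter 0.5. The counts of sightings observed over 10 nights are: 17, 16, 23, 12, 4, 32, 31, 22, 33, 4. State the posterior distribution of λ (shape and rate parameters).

The Poisson likelihood adds the total count to the shape and the number of exposure periods to the rate. Here ∑xᵢ = 194 and n = 10, so shape 6.8→200.8 and rate 0.5→10.5.

Posterior: Gamma(shape=200.8, rate=10.5)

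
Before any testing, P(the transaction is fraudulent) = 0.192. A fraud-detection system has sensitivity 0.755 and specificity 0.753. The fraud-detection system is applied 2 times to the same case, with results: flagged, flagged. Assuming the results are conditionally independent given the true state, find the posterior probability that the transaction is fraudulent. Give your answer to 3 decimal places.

With H the event that the transaction is fraudulent, the joint likelihood of the observed sequence is P(data|H) = 0.755·0.755 = 0.57003 and P(data|¬H) = 0.247·0.247 = 0.061009.
Bayes: P(H|data) = 0.192·0.57003 / (0.192·0.57003 + 0.808·0.061009) = 0.10944/0.15874 = 0.6895.

Posterior P(H) ≈ 0.689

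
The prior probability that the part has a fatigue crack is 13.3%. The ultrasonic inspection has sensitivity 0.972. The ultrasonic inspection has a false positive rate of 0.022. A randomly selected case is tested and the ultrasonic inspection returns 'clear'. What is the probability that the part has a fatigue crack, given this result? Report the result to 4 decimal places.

P(H | E) ≈ 0.0044

Let H be the event that the part has a fatigue crack. P(H) = 0.133, so P(¬H) = 0.867. With E the 'clear' result, P(E|H) = 0.028 and P(E|¬H) = 0.978.
P(E) = 0.028·0.133 + 0.978·0.867 = 0.0037240 + 0.84793 = 0.85165.
By Bayes' theorem, P(H|E) = 0.0037240 / 0.85165 = 0.0044.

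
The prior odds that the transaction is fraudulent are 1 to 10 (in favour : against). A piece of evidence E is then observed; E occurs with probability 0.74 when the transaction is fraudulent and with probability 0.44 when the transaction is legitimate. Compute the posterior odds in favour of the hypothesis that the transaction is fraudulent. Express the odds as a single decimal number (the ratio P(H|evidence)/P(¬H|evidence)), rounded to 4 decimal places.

Posterior odds ≈ 0.1682

Prior odds = 1/10 = 0.10000. In log-odds, ln(0.10000) = -2.3026.
Add log likelihood ratio: ln(1.6818) = 0.51988.
Posterior log-odds = -1.7827, so posterior odds = exp(-1.7827) = 0.16818.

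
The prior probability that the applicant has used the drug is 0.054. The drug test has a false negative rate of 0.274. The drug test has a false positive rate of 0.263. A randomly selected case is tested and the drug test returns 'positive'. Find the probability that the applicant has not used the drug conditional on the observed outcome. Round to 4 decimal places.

Let H be the event that the applicant has used the drug. P(H) = 0.054, so P(¬H) = 0.946. With E the 'positive' result, P(E|H) = 0.726 and P(E|¬H) = 0.263.
P(E) = 0.726·0.054 + 0.263·0.946 = 0.039204 + 0.24880 = 0.28800.
By Bayes' theorem, P(H|E) = 0.039204 / 0.28800 = 0.1361. Hence P(¬H|E) = 1 − 0.1361 = 0.8639.

P(¬H | E) ≈ 0.8639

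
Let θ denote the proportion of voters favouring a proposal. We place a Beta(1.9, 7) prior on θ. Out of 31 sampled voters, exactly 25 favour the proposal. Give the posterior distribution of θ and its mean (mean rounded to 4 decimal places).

Observing 25 successes and 6 failures updates Beta(1.9, 7) by adding the success and failure counts to the two shape parameters: α = 1.9+25 = 26.9, β = 7+6 = 13.
E[θ | data] = 26.9/(26.9+13) = 0.6742.

Posterior: Beta(26.9, 13); mean ≈ 0.6742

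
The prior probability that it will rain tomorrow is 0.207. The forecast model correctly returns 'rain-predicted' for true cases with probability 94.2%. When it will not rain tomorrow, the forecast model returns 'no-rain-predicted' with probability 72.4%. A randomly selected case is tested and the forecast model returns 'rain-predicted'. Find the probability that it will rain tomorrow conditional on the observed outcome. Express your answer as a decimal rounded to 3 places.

P(H | E) ≈ 0.471

Let H be the event that it will rain tomorrow. P(H) = 0.207, so P(¬H) = 0.793. With E the 'rain-predicted' result, P(E|H) = 0.942 and P(E|¬H) = 0.276.
P(E) = 0.942·0.207 + 0.276·0.793 = 0.19499 + 0.21887 = 0.41386.
By Bayes' theorem, P(H|E) = 0.19499 / 0.41386 = 0.471.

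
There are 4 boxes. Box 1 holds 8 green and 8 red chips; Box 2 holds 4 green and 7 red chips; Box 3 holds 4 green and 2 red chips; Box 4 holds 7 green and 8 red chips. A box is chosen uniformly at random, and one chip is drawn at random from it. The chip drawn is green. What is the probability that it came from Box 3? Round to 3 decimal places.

P(green|Box 1) = 0.5; P(green|Box 2) = 0.3636; P(green|Box 3) = 0.6667; P(green|Box 4) = 0.4667.
Prior × likelihood for each source: 0.25·0.5=0.1250, 0.25·0.3636=0.09091, 0.25·0.6667=0.1667, 0.25·0.4667=0.1167. Summing gives P(green) = 0.49924.
P(Box 3 | green) = 0.1667 / 0.49924 = 0.334.

Posterior probability ≈ 0.334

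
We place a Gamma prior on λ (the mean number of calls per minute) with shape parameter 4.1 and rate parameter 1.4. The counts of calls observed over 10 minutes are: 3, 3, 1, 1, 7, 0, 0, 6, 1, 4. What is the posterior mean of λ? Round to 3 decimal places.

The Poisson likelihood adds the total count to the shape and the number of exposure periods to the rate. Here ∑xᵢ = 26 and n = 10, so shape 4.1→30.1 and rate 1.4→11.4.
Posterior mean = shape/rate = 30.1/11.4 = 2.640.

Posterior mean ≈ 2.640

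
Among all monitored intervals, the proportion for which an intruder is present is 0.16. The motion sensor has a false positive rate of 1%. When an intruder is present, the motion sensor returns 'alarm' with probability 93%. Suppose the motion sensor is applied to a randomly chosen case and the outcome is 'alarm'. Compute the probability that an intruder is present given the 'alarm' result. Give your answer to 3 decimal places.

P(H | E) ≈ 0.947

Let H be the event that an intruder is present. P(H) = 0.16, so P(¬H) = 0.84. With E the 'alarm' result, P(E|H) = 0.93 and P(E|¬H) = 0.01.
P(E) = 0.93·0.16 + 0.01·0.84 = 0.14880 + 0.0084000 = 0.15720.
By Bayes' theorem, P(H|E) = 0.14880 / 0.15720 = 0.947.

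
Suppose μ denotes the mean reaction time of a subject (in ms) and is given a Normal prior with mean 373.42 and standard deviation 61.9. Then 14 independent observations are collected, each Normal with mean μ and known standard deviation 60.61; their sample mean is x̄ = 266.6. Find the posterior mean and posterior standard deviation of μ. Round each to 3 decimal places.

Posterior mean ≈ 273.446; posterior SD ≈ 15.671

With known σ, the Normal prior is conjugate. Weight on the data is w = (n/σ²)/(n/σ² + 1/τ₀²) = 0.00381100/(0.00381100+0.00026099) = 0.93591.
Posterior mean = w·x̄ + (1−w)·μ₀ = 0.93591·266.6 + 0.064093·373.42 = 273.446. Posterior variance = 1/(0.00381100+0.00026099) = 245.580, so SD = 15.671.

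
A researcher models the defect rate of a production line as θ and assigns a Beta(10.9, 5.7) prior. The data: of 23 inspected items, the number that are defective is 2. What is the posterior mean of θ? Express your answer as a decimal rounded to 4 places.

Posterior mean ≈ 0.3258

Observing 2 successes and 21 failures updates Beta(10.9, 5.7) by adding the success and failure counts to the two shape parameters: α = 10.9+2 = 12.9, β = 5.7+21 = 26.7.
E[θ | data] = 12.9/(12.9+26.7) = 0.3258.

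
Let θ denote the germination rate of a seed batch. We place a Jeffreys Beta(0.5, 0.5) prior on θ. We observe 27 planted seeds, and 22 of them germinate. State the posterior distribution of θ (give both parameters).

Posterior: Beta(22.5, 5.5)

The binomial likelihood is conjugate to the Beta prior: with 22 successes and 5 failures, the posterior is Beta(0.5+22, 0.5+5) = Beta(22.5, 5.5).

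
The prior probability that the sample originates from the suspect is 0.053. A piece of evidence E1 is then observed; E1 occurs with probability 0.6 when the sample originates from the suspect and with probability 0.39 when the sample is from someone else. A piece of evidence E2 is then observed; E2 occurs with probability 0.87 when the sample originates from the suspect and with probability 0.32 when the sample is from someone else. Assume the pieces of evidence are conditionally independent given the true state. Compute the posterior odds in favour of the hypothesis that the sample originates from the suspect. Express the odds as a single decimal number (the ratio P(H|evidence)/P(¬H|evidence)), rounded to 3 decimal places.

Prior odds = 0.053/(1−0.053) = 0.055966. In log-odds, ln(0.055966) = -2.8830.
Add log likelihood ratios: ln(1.5385) + ln(2.7188) = 1.4310.
Posterior log-odds = -1.4521, so posterior odds = exp(-1.4521) = 0.23409.

Posterior odds ≈ 0.234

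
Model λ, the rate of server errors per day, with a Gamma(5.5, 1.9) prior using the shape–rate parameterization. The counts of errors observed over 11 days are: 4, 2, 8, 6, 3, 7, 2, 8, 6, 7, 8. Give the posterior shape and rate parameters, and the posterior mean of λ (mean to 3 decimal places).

Posterior: Gamma(shape=66.5, rate=12.9); mean ≈ 5.155

Total count ∑xᵢ = 61 over n = 11 days.
Gamma is conjugate to the Poisson likelihood: posterior is Gamma(shape = 5.5+61 = 66.5, rate = 1.9+11 = 12.9).
Posterior mean = shape/rate = 66.5/12.9 = 5.155.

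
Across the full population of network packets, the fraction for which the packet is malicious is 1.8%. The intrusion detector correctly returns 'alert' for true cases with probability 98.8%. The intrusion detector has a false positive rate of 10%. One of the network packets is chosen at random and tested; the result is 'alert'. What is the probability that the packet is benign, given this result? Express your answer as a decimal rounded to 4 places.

P(¬H | E) ≈ 0.8467

Write H for 'the packet is malicious'. Prior odds H:¬H = 0.018/0.982 = 0.018330. For the 'alert' outcome, the likelihood ratio is 0.988/0.1 = 9.8800.
Posterior odds = 0.018330 × 9.8800 = 0.18110, so P(H|E) = 0.18110/(1+0.18110) = 0.1533. Then P(¬H|E) = 1 − 0.1533 = 0.8467.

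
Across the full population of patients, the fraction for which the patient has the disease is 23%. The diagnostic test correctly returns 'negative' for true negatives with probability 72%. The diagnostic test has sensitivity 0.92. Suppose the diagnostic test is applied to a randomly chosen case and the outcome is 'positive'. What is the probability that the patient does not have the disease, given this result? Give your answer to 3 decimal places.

Let H be the event that the patient has the disease. P(H) = 0.23, so P(¬H) = 0.77. With E the 'positive' result, P(E|H) = 0.92 and P(E|¬H) = 0.28.
P(E) = 0.92·0.23 + 0.28·0.77 = 0.21160 + 0.21560 = 0.42720.
By Bayes' theorem, P(H|E) = 0.21160 / 0.42720 = 0.495. Hence P(¬H|E) = 1 − 0.495 = 0.505.

P(¬H | E) ≈ 0.505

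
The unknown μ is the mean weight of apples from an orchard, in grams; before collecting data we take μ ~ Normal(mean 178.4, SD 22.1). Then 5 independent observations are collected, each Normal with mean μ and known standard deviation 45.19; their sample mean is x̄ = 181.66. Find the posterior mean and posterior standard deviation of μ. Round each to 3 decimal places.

Prior precision 1/τ₀² = 1/22.1² = 0.00204746; data precision n/σ² = 5/45.19² = 0.00244842.
Posterior precision = 0.00204746 + 0.00244842 = 0.00449588, giving posterior SD = 1/√0.00449588 = 14.914.
Posterior mean = (0.00204746·178.4 + 0.00244842·181.66) / 0.00449588 = 180.175.

Posterior mean ≈ 180.175; posterior SD ≈ 14.914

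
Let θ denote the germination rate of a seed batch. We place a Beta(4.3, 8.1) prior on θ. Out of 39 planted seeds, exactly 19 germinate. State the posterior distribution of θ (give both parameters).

Observing 19 successes and 20 failures updates Beta(4.3, 8.1) by adding the success and failure counts to the two shape parameters: α = 4.3+19 = 23.3, β = 8.1+20 = 28.1.

Posterior: Beta(23.3, 28.1)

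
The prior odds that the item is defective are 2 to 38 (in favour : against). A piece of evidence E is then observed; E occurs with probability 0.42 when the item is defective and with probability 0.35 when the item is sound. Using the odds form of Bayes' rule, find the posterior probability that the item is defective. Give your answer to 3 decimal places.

Prior odds = 2/38 = 0.052632.
Likelihood ratio for E = 0.42/0.35 = 1.2000.
Posterior odds = prior odds × LR = 0.063158.
Posterior probability = odds/(1+odds) = 0.063158/1.0632 = 0.059.

Posterior probability ≈ 0.059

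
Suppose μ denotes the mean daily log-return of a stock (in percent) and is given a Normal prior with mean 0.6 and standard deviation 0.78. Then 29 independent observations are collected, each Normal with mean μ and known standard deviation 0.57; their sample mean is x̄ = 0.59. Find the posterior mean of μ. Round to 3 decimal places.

Posterior mean ≈ 0.590

Prior precision 1/τ₀² = 1/0.78² = 1.64366; data precision n/σ² = 29/0.57² = 89.2582.
Posterior precision = 1.64366 + 89.2582 = 90.9019.
Posterior mean = (1.64366·0.6 + 89.2582·0.59) / 90.9019 = 0.590.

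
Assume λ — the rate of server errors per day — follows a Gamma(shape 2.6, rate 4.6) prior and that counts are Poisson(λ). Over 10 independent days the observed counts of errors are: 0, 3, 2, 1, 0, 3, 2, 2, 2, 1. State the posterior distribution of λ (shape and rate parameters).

Total count ∑xᵢ = 16 over n = 10 days.
Gamma is conjugate to the Poisson likelihood: posterior is Gamma(shape = 2.6+16 = 18.6, rate = 4.6+10 = 14.6).

Posterior: Gamma(shape=18.6, rate=14.6)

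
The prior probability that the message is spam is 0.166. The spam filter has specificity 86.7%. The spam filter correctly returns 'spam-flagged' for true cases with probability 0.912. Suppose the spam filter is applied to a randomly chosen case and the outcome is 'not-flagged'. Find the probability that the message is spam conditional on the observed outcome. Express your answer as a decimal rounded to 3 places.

P(H | E) ≈ 0.020

Write H for 'the message is spam'. Prior odds H:¬H = 0.166/0.834 = 0.19904. For the 'not-flagged' outcome, the likelihood ratio is 0.088/0.867 = 0.10150.
Posterior odds = 0.19904 × 0.10150 = 0.020203, so P(H|E) = 0.020203/(1+0.020203) = 0.020.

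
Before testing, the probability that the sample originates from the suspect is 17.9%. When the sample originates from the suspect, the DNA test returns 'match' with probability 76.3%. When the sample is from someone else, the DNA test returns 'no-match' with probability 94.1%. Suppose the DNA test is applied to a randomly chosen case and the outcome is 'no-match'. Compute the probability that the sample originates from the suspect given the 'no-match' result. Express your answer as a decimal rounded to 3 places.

P(H | E) ≈ 0.052

Let H be the event that the sample originates from the suspect. P(H) = 0.179, so P(¬H) = 0.821. With E the 'no-match' result, P(E|H) = 0.237 and P(E|¬H) = 0.941.
P(E) = 0.237·0.179 + 0.941·0.821 = 0.042423 + 0.77256 = 0.81498.
By Bayes' theorem, P(H|E) = 0.042423 / 0.81498 = 0.052.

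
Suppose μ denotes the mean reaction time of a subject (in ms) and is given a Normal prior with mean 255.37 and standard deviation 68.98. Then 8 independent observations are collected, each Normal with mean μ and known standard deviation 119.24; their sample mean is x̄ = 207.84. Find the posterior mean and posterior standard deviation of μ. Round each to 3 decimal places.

Posterior mean ≈ 220.765; posterior SD ≈ 35.972

Prior precision 1/τ₀² = 1/68.98² = 0.00021016; data precision n/σ² = 8/119.24² = 0.00056266.
Posterior precision = 0.00021016 + 0.00056266 = 0.00077282, giving posterior SD = 1/√0.00077282 = 35.972.
Posterior mean = (0.00021016·255.37 + 0.00056266·207.84) / 0.00077282 = 220.765.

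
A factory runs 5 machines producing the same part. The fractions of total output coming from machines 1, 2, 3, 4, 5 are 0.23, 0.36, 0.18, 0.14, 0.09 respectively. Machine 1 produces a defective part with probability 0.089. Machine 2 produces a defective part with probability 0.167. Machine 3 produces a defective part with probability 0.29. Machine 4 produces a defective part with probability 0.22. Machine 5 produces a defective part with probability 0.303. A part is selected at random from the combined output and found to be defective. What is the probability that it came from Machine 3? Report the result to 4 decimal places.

Tabulate prior·likelihood by source: [1] prior 0.23, lik 0.089, product 0.02047; [2] prior 0.36, lik 0.167, product 0.06012; [3] prior 0.18, lik 0.29, product 0.05220; [4] prior 0.14, lik 0.22, product 0.03080; [5] prior 0.09, lik 0.303, product 0.02727.
Normalizing constant = 0.19086; the posterior for Machine 3 is its product over the sum, 0.05220/0.19086 = 0.2735.

Posterior probability ≈ 0.2735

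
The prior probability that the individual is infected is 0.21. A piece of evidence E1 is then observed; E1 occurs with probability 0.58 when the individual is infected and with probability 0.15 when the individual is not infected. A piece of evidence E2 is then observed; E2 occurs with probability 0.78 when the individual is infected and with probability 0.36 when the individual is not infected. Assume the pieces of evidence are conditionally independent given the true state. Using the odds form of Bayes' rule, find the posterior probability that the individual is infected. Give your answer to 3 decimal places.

Prior odds = 0.21/(1−0.21) = 0.26582.
Likelihood ratio for E1 = 0.58/0.15 = 3.8667.
Likelihood ratio for E2 = 0.78/0.36 = 2.1667.
Posterior odds = prior odds × LR₁ × LR₂ = 2.2270.
Posterior probability = odds/(1+odds) = 2.2270/3.2270 = 0.690.

Posterior probability ≈ 0.690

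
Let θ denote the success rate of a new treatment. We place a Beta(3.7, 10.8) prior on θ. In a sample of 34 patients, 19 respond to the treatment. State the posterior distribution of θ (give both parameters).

Observing 19 successes and 15 failures updates Beta(3.7, 10.8) by adding the success and failure counts to the two shape parameters: α = 3.7+19 = 22.7, β = 10.8+15 = 25.8.

Posterior: Beta(22.7, 25.8)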